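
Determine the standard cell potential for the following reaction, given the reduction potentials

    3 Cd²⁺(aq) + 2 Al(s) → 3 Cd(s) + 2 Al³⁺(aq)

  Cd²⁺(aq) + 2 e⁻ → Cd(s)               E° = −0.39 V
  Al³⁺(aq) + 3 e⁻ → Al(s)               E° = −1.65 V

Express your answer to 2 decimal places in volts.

In the reaction as written, Cd²⁺(aq) is reduced (cathode) and Al³⁺(aq) is produced by oxidation at the anode.
E°cell = E°(cathode) − E°(anode) = −0.39 − (−1.65) = +1.26 V.

+1.26 V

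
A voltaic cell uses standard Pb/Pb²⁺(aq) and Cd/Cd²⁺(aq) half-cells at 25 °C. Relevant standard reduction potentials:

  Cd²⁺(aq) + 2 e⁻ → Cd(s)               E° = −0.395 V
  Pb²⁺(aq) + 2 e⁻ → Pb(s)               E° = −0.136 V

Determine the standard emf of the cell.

The Pb²⁺/Pb couple has the higher E°, so Pb ion is reduced (cathode) and Cd is oxidized (anode).
E°cell = E°(cathode) − E°(anode) = −0.136 − (−0.395) = +0.259 V.

+0.259 V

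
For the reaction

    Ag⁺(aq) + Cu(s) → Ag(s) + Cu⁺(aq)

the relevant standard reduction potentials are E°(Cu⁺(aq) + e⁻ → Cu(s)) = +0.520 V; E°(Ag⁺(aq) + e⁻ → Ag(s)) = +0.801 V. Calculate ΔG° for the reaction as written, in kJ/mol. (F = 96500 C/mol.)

−27.1 kJ/mol

In the reaction as written Ag⁺(aq) is reduced, so the Ag⁺/Ag couple is the cathode and Cu⁺/Cu is the anode.
E°cell = +0.801 − (+0.520) = +0.281 V; balancing electrons gives n = 1.
ΔG° = −nFE°cell = −(1)(96500)(+0.281) J/mol = −27.1 kJ/mol.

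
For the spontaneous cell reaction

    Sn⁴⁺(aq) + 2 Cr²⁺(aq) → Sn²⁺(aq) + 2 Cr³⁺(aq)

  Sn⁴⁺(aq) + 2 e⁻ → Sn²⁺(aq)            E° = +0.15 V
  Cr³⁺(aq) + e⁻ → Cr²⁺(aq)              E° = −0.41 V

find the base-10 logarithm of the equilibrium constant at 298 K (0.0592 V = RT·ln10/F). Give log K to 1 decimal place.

log K = 18.9

The Sn⁴⁺/Sn²⁺ couple is reduced (cathode); E°cell = +0.15 − (−0.41) = +0.56 V with n = 2.
At equilibrium E = 0, so log K = nE°cell / 0.0592 = (2)(+0.56) / 0.0592 = 18.9.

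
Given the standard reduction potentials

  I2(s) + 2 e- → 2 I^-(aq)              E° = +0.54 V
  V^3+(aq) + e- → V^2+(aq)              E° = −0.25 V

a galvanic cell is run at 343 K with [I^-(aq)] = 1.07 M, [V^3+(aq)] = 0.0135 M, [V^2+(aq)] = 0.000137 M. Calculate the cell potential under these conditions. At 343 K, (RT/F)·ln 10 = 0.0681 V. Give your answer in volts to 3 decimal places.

+0.652 V

Since E°(I₂/I⁻) > E°(V³⁺/V²⁺), I₂/I⁻ serves as the cathode.
E°cell = +0.54 − (−0.25) = +0.79 V, with n = 2 electrons transferred.
Balancing gives I2(s) + 2 V^2+(aq) → 2 I^-(aq) + 2 V^3+(aq); hence Q = ([I^-(aq)]^2·[V^3+(aq)]^2) / [V^2+(aq)]^2 = 1.11×10^4 (log Q = 4.046).
By the Nernst equation, E = +0.79 − (0.0681/2)·(4.046) = +0.652 V.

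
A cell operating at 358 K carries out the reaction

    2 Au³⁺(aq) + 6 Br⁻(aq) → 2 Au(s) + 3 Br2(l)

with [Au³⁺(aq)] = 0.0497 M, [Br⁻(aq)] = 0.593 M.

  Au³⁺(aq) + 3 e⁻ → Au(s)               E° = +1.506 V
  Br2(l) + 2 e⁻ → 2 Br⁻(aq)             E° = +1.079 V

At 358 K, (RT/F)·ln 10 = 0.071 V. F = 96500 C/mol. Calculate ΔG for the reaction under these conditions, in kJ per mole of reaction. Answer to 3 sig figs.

The standard cell potential is +1.506 − (+1.079) = +0.427 V, with n = 6 electrons in the balanced equation.
Q = 1 / ([Au³⁺(aq)]^2·[Br⁻(aq)]^6) = 9.31×10^3, so log Q = 3.969 and E = +0.427 − (0.071/6)(3.969) = +0.3800 V.
Then ΔG = −nFE = −6 × 96500 × +0.3800 J/mol = −220 kJ/mol.

−220 kJ/mol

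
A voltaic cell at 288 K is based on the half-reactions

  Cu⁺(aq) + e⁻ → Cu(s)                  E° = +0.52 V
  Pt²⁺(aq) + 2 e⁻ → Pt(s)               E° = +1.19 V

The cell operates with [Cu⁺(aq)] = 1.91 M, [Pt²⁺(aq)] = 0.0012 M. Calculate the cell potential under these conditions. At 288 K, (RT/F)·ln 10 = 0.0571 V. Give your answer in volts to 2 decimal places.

+0.57 V

The Pt²⁺/Pt couple has the more positive E°, so it is the cathode; Cu⁺/Cu is the anode.
E°cell = E°cat − E°an = +1.19 − (+0.52) = +0.67 V; n = 2.
The balanced reaction is Pt²⁺(aq) + 2 Cu(s) → Pt(s) + 2 Cu⁺(aq), so Q = [Cu⁺(aq)]^2 / [Pt²⁺(aq)] = 3.04×10^3 and log Q = 3.483.
By the Nernst equation, E = +0.67 − (0.0571/2)·(3.483) = +0.57 V.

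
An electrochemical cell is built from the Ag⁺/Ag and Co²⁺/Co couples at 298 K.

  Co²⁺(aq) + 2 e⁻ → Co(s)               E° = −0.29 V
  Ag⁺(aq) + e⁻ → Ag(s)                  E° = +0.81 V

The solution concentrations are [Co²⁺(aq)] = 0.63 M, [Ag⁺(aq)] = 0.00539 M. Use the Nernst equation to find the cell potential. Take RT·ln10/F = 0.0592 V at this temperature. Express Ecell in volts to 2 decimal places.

The Ag⁺/Ag couple has the more positive E°, so it is the cathode; Co²⁺/Co is the anode.
E°cell = +0.81 − (−0.29) = +1.10 V, with n = 2 electrons transferred.
For the overall reaction 2 Ag⁺(aq) + Co(s) → 2 Ag(s) + Co²⁺(aq), Q = [Co²⁺(aq)] / [Ag⁺(aq)]^2 = 2.17×10^4, giving log Q = 4.336.
E = E° − (0.0592/n)·log Q = +1.10 − (0.0592/2)(4.336) = +0.97 V.

+0.97 V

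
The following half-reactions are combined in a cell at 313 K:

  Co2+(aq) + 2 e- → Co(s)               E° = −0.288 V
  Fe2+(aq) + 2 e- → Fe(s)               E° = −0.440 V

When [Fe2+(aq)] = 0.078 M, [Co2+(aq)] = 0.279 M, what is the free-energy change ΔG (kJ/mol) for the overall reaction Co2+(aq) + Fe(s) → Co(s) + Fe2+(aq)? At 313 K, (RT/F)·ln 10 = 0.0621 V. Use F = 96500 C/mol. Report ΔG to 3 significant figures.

With Co²⁺/Co reduced at the cathode, E°cell = −0.288 − (−0.440) = +0.152 V and n = 2.
Here Q = [Fe2+(aq)] / [Co2+(aq)] = 0.28 (log Q = −0.554), giving E = +0.152 − (0.0621/2)·(−0.554) = +0.1692 V.
Finally ΔG = −nFE = −(2)(96500 C/mol)(+0.1692 V) = −32.7 kJ/mol.

−32.7 kJ/mol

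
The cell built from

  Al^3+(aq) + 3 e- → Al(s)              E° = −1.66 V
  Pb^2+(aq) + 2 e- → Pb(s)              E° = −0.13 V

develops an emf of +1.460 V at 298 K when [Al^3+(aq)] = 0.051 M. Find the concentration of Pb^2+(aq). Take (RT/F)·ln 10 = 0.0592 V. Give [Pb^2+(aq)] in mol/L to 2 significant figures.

The Pb²⁺/Pb couple has the larger reduction potential, so it is the cathode: E°cell = −0.13 − (−1.66) = +1.53 V and n = 6.
Since E = E° − (0.0592/n)·log Q, log Q = n(E° − E)/0.0592 = 7.095.
Balancing electrons gives 3 Pb^2+(aq) + 2 Al(s) → 3 Pb(s) + 2 Al^3+(aq); thus Q = [Al^3+(aq)]^2 / [Pb^2+(aq)]^3.
Isolating [Pb^2+(aq)] in Q = 10^{7.095} yields log [Pb^2+(aq)] = −3.227, i.e. 0.00059 M.

0.00059 M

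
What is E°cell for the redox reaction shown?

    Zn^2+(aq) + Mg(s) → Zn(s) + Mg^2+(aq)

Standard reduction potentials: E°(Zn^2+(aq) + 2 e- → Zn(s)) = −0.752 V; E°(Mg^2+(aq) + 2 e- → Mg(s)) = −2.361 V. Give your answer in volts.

+1.609 V

In the reaction as written, Zn^2+(aq) is reduced (cathode) and Mg^2+(aq) is produced by oxidation at the anode.
E°cell = E°(cathode) − E°(anode) = −0.752 − (−2.361) = +1.609 V.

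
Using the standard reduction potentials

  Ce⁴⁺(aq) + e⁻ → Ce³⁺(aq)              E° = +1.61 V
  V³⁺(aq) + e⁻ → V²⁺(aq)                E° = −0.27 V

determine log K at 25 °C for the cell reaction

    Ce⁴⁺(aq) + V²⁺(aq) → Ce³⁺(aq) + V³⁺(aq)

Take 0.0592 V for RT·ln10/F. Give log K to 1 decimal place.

log K = 31.8

The Ce⁴⁺/Ce³⁺ couple is reduced (cathode); E°cell = +1.61 − (−0.27) = +1.88 V with n = 1.
At equilibrium E = 0, so log K = nE°cell / 0.0592 = (1)(+1.88) / 0.0592 = 31.8.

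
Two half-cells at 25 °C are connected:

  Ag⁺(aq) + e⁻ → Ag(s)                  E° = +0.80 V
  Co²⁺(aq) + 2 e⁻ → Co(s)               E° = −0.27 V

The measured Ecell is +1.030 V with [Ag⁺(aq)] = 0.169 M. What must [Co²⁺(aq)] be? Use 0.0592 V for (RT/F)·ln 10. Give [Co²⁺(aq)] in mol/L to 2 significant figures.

With Ag⁺/Ag at the cathode and Co²⁺/Co at the anode, E°cell = +0.80 − (−0.27) = +1.07 V (n = 2).
Since E = E° − (0.0592/n)·log Q, log Q = n(E° − E)/0.0592 = 1.351.
The balanced reaction is 2 Ag⁺(aq) + Co(s) → 2 Ag(s) + Co²⁺(aq), so Q = [Co²⁺(aq)] / [Ag⁺(aq)]^2.
Substituting the known concentrations and solving, log [Co²⁺(aq)] = −0.193 and [Co²⁺(aq)] = 0.64 M.

0.64 M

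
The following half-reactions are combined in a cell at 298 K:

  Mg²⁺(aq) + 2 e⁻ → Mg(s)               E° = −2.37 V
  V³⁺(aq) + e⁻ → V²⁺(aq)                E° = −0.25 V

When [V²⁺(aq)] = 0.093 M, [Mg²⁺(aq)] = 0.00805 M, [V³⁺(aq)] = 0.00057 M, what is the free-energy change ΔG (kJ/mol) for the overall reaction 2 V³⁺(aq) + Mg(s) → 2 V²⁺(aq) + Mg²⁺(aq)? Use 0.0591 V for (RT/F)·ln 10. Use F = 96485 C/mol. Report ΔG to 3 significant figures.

−396 kJ/mol

The standard cell potential is −0.25 − (−2.37) = +2.12 V, with n = 2 electrons in the balanced equation.
The reaction quotient is ([V²⁺(aq)]^2·[Mg²⁺(aq)]) / [V³⁺(aq)]^2 = 214; by Nernst, E = +2.12 − (0.0591/2)(2.331) = +2.0511 V.
Finally ΔG = −nFE = −(2)(96485 C/mol)(+2.0511 V) = −396 kJ/mol.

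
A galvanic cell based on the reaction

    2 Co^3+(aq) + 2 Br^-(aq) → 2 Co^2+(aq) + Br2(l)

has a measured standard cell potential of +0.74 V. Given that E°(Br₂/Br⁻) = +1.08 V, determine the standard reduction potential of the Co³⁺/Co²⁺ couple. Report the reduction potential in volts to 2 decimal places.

+1.82 V

In the reaction as written the Co³⁺/Co²⁺ couple is reduced (cathode) and Br₂/Br⁻ is oxidized (anode), so E°cell = E°(Co³⁺/Co²⁺) − E°(Br₂/Br⁻).
E°(Co³⁺/Co²⁺) = E°cell + E°(anode) = +0.74 + (+1.08) = +1.82 V.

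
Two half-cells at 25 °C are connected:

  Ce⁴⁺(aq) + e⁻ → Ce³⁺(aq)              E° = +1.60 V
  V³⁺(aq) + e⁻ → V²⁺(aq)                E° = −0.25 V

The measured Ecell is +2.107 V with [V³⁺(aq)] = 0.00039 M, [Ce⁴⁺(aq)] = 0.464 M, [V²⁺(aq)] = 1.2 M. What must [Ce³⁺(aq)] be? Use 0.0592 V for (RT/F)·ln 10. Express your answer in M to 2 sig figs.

The Ce⁴⁺/Ce³⁺ couple has the larger reduction potential, so it is the cathode: E°cell = +1.60 − (−0.25) = +1.85 V and n = 1.
Rearranging E = E° − (0.0592/n)·log Q gives log Q = 1(+1.85 − (+2.107))/0.0592 = −4.341.
The balanced reaction is Ce⁴⁺(aq) + V²⁺(aq) → Ce³⁺(aq) + V³⁺(aq), so Q = ([Ce³⁺(aq)]·[V³⁺(aq)]) / ([Ce⁴⁺(aq)]·[V²⁺(aq)]).
Substituting the known concentrations and solving, log [Ce³⁺(aq)] = −1.186 and [Ce³⁺(aq)] = 0.065 M.

0.065 M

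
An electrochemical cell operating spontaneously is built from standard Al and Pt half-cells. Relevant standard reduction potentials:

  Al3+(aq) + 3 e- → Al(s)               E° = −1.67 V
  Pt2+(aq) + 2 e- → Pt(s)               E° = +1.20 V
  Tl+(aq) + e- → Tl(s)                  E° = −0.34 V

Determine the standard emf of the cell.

+2.87 V

The Pt²⁺/Pt couple has the higher E°, so Pt ion is reduced (cathode) and Al is oxidized (anode).
E°cell = E°(cathode) − E°(anode) = +1.20 − (−1.67) = +2.87 V.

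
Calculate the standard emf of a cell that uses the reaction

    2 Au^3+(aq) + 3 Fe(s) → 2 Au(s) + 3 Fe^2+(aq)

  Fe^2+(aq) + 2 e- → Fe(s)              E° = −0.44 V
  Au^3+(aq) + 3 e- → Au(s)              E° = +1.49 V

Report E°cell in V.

+1.93 V

Au^3+(aq) gains electrons, so the Au³⁺/Au couple is the cathode; the Fe²⁺/Fe couple is the anode.
E°cell = E°(cathode) − E°(anode) = +1.49 − (−0.44) = +1.93 V.
The positive value indicates the reaction is spontaneous as written.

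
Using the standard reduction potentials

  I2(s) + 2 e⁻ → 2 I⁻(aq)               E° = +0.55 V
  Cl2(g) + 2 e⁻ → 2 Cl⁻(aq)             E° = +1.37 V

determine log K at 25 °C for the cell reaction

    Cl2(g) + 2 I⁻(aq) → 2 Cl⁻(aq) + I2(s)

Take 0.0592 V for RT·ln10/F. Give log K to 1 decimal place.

log K = 27.7

The Cl₂/Cl⁻ couple is reduced (cathode); E°cell = +1.37 − (+0.55) = +0.82 V with n = 2.
At equilibrium E = 0, so log K = nE°cell / 0.0592 = (2)(+0.82) / 0.0592 = 27.7.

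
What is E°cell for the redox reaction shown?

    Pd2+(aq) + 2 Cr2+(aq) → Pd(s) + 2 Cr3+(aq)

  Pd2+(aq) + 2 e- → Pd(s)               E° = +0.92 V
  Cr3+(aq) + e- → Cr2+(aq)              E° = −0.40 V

Pd2+(aq) gains electrons, so the Pd²⁺/Pd couple is the cathode; the Cr³⁺/Cr²⁺ couple is the anode.
E°cell = E°(cathode) − E°(anode) = +0.92 − (−0.40) = +1.32 V.
The positive value indicates the reaction is spontaneous as written.

+1.32 V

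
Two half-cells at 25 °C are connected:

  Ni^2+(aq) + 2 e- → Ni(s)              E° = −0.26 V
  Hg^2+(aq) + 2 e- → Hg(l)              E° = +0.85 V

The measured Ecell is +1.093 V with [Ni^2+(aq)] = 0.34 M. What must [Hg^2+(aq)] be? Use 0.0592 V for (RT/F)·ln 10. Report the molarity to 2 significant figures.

0.091 M

Hg²⁺/Hg is the cathode (higher E°); E°cell = +0.85 − (−0.26) = +1.11 V with n = 2.
Rearranging E = E° − (0.0592/n)·log Q gives log Q = 2(+1.11 − (+1.093))/0.0592 = 0.574.
Balancing electrons gives Hg^2+(aq) + Ni(s) → Hg(l) + Ni^2+(aq); thus Q = [Ni^2+(aq)] / [Hg^2+(aq)].
Substituting the known concentrations and solving, log [Hg^2+(aq)] = −1.043 and [Hg^2+(aq)] = 0.091 M.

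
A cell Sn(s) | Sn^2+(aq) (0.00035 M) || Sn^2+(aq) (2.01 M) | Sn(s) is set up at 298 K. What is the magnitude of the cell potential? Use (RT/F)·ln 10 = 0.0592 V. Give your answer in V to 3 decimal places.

0.111 V

For a concentration cell E°cell = 0, since both electrodes use the same couple.
The compartment with the higher Sn^2+(aq) concentration (2.01 M) acts as the cathode; ions are reduced there and produced at the dilute (0.00035 M) anode.
With n = 2, Ecell = −(0.0592/2)·log([dilute]/[conc]) = −(0.0592/2)·log(0.00035/2.01) = +0.111 V.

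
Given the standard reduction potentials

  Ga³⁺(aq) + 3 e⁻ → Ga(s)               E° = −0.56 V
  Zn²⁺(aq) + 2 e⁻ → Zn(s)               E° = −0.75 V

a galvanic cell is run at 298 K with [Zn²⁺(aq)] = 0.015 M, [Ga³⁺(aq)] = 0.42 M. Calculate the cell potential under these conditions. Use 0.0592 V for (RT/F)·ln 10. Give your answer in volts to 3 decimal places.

+0.237 V

Since E°(Ga³⁺/Ga) > E°(Zn²⁺/Zn), Ga³⁺/Ga serves as the cathode.
E°cell = −0.56 − (−0.75) = +0.19 V, with n = 6 electrons transferred.
Balancing gives 2 Ga³⁺(aq) + 3 Zn(s) → 2 Ga(s) + 3 Zn²⁺(aq); hence Q = [Zn²⁺(aq)]^3 / [Ga³⁺(aq)]^2 = 1.91×10^−5 (log Q = −4.718).
By the Nernst equation, E = +0.19 − (0.0592/6)·(−4.718) = +0.237 V.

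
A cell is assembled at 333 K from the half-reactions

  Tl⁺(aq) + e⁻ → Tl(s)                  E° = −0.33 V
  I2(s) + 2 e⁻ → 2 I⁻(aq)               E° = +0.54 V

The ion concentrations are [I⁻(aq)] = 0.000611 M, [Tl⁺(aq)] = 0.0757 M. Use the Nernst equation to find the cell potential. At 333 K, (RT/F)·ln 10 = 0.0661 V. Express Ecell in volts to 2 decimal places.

+1.16 V

I₂/I⁻ is reduced (cathode, E° = +0.54 V) and Tl⁺/Tl is oxidized (anode).
E°cell = +0.54 − (−0.33) = +0.87 V, with n = 2 electrons transferred.
The balanced reaction is I2(s) + 2 Tl(s) → 2 I⁻(aq) + 2 Tl⁺(aq), so Q = [I⁻(aq)]^2·[Tl⁺(aq)]^2 = 2.14×10^−9 and log Q = −8.670.
Applying E = E° − (RT ln10/nF)·log Q gives +0.87 − (0.0661/2)(−8.670) = +1.16 V.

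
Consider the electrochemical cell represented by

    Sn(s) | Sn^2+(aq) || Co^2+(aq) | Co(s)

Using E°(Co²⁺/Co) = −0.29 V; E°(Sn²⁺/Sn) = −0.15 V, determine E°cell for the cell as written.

By convention the left-hand electrode in cell notation is the anode (oxidation) and the right-hand electrode is the cathode (reduction).
E°cell = E°(right) − E°(left) = −0.29 − (−0.15) = −0.14 V.
The negative sign shows that, as written, the cell would require an external voltage to drive the reaction.

−0.14 V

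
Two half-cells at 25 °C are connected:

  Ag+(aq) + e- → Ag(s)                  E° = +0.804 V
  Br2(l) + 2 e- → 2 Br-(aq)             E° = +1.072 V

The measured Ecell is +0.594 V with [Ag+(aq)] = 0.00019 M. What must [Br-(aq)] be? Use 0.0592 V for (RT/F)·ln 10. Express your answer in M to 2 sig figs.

Br₂/Br⁻ is the cathode (higher E°); E°cell = +1.072 − (+0.804) = +0.268 V with n = 2.
Rearranging E = E° − (0.0592/n)·log Q gives log Q = 2(+0.268 − (+0.594))/0.0592 = −11.014.
The balanced reaction is Br2(l) + 2 Ag(s) → 2 Br-(aq) + 2 Ag+(aq), so Q = [Br-(aq)]^2·[Ag+(aq)]^2.
Isolating [Br-(aq)] in Q = 10^{−11.014} yields log [Br-(aq)] = −1.786, i.e. 0.016 M.

0.016 M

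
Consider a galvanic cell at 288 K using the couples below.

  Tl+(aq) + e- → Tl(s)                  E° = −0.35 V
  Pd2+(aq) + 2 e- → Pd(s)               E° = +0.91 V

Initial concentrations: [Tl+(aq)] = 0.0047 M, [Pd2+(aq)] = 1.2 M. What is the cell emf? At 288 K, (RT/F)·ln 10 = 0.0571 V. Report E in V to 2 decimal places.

The Pd²⁺/Pd couple has the more positive E°, so it is the cathode; Tl⁺/Tl is the anode.
E°cell = E°cat − E°an = +0.91 − (−0.35) = +1.26 V; n = 2.
Balancing gives Pd2+(aq) + 2 Tl(s) → Pd(s) + 2 Tl+(aq); hence Q = [Tl+(aq)]^2 / [Pd2+(aq)] = 1.84×10^−5 (log Q = −4.735).
E = E° − (0.0571/n)·log Q = +1.26 − (0.0571/2)(−4.735) = +1.40 V.

+1.40 V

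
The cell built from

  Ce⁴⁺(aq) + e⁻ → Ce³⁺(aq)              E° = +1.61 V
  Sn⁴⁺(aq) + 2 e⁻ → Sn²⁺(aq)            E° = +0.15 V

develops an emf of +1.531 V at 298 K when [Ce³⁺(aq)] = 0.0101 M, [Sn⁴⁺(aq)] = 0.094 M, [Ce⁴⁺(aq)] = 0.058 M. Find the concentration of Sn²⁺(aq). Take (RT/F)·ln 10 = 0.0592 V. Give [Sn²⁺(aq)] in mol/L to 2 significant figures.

0.71 M

The Ce⁴⁺/Ce³⁺ couple has the larger reduction potential, so it is the cathode: E°cell = +1.61 − (+0.15) = +1.46 V and n = 2.
From the Nernst equation, log Q = n(E° − E)/0.0592 = 2·(+1.46 − (+1.531))/0.0592 = −2.399.
Balancing electrons gives 2 Ce⁴⁺(aq) + Sn²⁺(aq) → 2 Ce³⁺(aq) + Sn⁴⁺(aq); thus Q = ([Ce³⁺(aq)]^2·[Sn⁴⁺(aq)]) / ([Ce⁴⁺(aq)]^2·[Sn²⁺(aq)]).
Solving for the unknown gives log [Sn²⁺(aq)] = −0.146, so [Sn²⁺(aq)] ≈ 0.71 M.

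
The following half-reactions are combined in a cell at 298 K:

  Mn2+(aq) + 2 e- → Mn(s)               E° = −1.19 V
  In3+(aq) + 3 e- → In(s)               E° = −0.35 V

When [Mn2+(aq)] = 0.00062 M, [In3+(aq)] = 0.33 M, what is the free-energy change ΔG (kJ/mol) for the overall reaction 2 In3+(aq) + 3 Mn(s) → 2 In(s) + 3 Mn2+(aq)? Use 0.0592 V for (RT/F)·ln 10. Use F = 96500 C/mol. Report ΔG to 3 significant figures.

With In³⁺/In reduced at the cathode, E°cell = −0.35 − (−1.19) = +0.84 V and n = 6.
Q = [Mn2+(aq)]^3 / [In3+(aq)]^2 = 2.19×10^−9, so log Q = −8.660 and E = +0.84 − (0.0592/6)(−8.660) = +0.9254 V.
ΔG = −nFE = −(6)(96500)(+0.9254) J/mol = −536 kJ/mol.

−536 kJ/mol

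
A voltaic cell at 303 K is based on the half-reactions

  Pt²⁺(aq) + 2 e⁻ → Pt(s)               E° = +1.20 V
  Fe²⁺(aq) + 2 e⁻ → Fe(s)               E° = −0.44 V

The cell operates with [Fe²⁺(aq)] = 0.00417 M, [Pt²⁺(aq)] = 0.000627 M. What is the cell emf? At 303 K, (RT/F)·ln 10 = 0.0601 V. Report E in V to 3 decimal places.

Since E°(Pt²⁺/Pt) > E°(Fe²⁺/Fe), Pt²⁺/Pt serves as the cathode.
E°cell = +1.20 − (−0.44) = +1.64 V, with n = 2 electrons transferred.
For the overall reaction Pt²⁺(aq) + Fe(s) → Pt(s) + Fe²⁺(aq), Q = [Fe²⁺(aq)] / [Pt²⁺(aq)] = 6.65, giving log Q = 0.823.
Applying E = E° − (RT ln10/nF)·log Q gives +1.64 − (0.0601/2)(0.823) = +1.615 V.

+1.615 V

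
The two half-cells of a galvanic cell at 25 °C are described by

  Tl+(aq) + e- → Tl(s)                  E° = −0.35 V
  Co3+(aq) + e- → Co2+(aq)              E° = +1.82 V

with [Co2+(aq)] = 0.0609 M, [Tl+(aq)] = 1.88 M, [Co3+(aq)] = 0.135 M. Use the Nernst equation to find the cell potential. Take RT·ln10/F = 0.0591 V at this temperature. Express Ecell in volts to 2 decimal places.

Co³⁺/Co²⁺ is reduced (cathode, E° = +1.82 V) and Tl⁺/Tl is oxidized (anode).
The standard potential is +1.82 − (−0.35) = +2.17 V and the balanced reaction transfers n = 1 electron.
Balancing gives Co3+(aq) + Tl(s) → Co2+(aq) + Tl+(aq); hence Q = ([Co2+(aq)]·[Tl+(aq)]) / [Co3+(aq)] = 0.848 (log Q = −0.072).
Applying E = E° − (RT ln10/nF)·log Q gives +2.17 − (0.0591/1)(−0.072) = +2.17 V.

+2.17 V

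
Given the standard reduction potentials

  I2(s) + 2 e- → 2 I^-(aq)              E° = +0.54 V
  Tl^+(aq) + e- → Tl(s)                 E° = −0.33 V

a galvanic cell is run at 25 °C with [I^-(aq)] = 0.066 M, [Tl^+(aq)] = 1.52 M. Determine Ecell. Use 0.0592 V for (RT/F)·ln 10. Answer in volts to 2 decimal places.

I₂/I⁻ is reduced (cathode, E° = +0.54 V) and Tl⁺/Tl is oxidized (anode).
The standard potential is +0.54 − (−0.33) = +0.87 V and the balanced reaction transfers n = 2 electrons.
The balanced reaction is I2(s) + 2 Tl(s) → 2 I^-(aq) + 2 Tl^+(aq), so Q = [I^-(aq)]^2·[Tl^+(aq)]^2 = 0.0101 and log Q = −1.997.
By the Nernst equation, E = +0.87 − (0.0592/2)·(−1.997) = +0.93 V.

+0.93 V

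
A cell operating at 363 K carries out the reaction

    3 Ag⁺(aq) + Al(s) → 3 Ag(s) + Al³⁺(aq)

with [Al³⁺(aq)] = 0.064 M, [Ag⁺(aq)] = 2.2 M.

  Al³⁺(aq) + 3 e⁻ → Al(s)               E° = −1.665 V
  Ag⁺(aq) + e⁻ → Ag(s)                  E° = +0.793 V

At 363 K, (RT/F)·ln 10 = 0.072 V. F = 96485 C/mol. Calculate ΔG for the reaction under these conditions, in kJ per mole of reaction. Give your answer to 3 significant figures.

The standard cell potential is +0.793 − (−1.665) = +2.458 V, with n = 3 electrons in the balanced equation.
Q = [Al³⁺(aq)] / [Ag⁺(aq)]^3 = 0.00601, so log Q = −2.221 and E = +2.458 − (0.072/3)(−2.221) = +2.5113 V.
Finally ΔG = −nFE = −(3)(96485 C/mol)(+2.5113 V) = −727 kJ/mol.

−727 kJ/mol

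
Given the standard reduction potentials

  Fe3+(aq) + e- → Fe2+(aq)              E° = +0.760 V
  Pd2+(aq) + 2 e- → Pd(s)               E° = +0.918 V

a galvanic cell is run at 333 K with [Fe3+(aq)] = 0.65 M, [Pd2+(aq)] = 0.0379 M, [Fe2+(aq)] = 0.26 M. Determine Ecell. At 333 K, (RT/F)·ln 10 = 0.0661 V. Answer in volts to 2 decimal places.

Since E°(Pd²⁺/Pd) > E°(Fe³⁺/Fe²⁺), Pd²⁺/Pd serves as the cathode.
E°cell = E°cat − E°an = +0.918 − (+0.760) = +0.158 V; n = 2.
Balancing gives Pd2+(aq) + 2 Fe2+(aq) → Pd(s) + 2 Fe3+(aq); hence Q = [Fe3+(aq)]^2 / ([Pd2+(aq)]·[Fe2+(aq)]^2) = 165 (log Q = 2.217).
Applying E = E° − (RT ln10/nF)·log Q gives +0.158 − (0.0661/2)(2.217) = +0.08 V.

+0.08 V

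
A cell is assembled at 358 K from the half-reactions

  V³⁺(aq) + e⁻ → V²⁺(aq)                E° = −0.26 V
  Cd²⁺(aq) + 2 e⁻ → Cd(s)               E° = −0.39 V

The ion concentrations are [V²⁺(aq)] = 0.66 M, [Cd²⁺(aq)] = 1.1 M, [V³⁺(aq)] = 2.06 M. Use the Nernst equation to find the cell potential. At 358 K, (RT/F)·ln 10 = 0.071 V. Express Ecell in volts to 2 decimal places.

Since E°(V³⁺/V²⁺) > E°(Cd²⁺/Cd), V³⁺/V²⁺ serves as the cathode.
The standard potential is −0.26 − (−0.39) = +0.13 V and the balanced reaction transfers n = 2 electrons.
The balanced reaction is 2 V³⁺(aq) + Cd(s) → 2 V²⁺(aq) + Cd²⁺(aq), so Q = ([V²⁺(aq)]^2·[Cd²⁺(aq)]) / [V³⁺(aq)]^2 = 0.113 and log Q = −0.947.
E = E° − (0.071/n)·log Q = +0.13 − (0.071/2)(−0.947) = +0.16 V.

+0.16 V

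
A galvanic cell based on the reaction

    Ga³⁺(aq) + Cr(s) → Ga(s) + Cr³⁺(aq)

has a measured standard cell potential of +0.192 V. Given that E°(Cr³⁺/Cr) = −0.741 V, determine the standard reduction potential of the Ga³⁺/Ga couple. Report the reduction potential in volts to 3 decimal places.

In the reaction as written the Ga³⁺/Ga couple is reduced (cathode) and Cr³⁺/Cr is oxidized (anode), so E°cell = E°(Ga³⁺/Ga) − E°(Cr³⁺/Cr).
E°(Ga³⁺/Ga) = E°cell + E°(anode) = +0.192 + (−0.741) = −0.549 V.

−0.549 V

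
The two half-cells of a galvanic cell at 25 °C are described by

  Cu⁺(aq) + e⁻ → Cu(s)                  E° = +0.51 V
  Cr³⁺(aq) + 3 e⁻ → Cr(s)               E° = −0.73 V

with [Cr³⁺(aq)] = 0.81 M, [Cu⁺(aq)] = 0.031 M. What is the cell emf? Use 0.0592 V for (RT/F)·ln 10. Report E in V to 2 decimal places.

+1.15 V

The Cu⁺/Cu couple has the more positive E°, so it is the cathode; Cr³⁺/Cr is the anode.
The standard potential is +0.51 − (−0.73) = +1.24 V and the balanced reaction transfers n = 3 electrons.
Balancing gives 3 Cu⁺(aq) + Cr(s) → 3 Cu(s) + Cr³⁺(aq); hence Q = [Cr³⁺(aq)] / [Cu⁺(aq)]^3 = 2.72×10^4 (log Q = 4.434).
E = E° − (0.0592/n)·log Q = +1.24 − (0.0592/3)(4.434) = +1.15 V.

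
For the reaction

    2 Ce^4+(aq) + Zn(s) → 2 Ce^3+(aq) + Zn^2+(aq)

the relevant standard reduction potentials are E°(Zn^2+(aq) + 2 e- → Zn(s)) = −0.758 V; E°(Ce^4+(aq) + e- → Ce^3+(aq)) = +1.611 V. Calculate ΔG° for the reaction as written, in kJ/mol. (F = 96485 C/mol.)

−457 kJ/mol

In the reaction as written Ce^4+(aq) is reduced, so the Ce⁴⁺/Ce³⁺ couple is the cathode and Zn²⁺/Zn is the anode.
E°cell = +1.611 − (−0.758) = +2.369 V; balancing electrons gives n = 2.
ΔG° = −nFE°cell = −(2)(96485)(+2.369) J/mol = −457 kJ/mol.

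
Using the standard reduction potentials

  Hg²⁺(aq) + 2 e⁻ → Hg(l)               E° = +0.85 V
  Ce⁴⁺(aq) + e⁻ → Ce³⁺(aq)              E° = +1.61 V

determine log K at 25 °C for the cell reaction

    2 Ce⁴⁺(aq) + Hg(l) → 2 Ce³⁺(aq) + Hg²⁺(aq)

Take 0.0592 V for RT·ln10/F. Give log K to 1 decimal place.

The Ce⁴⁺/Ce³⁺ couple is reduced (cathode); E°cell = +1.61 − (+0.85) = +0.76 V with n = 2.
At equilibrium E = 0, so log K = nE°cell / 0.0592 = (2)(+0.76) / 0.0592 = 25.7.

log K = 25.7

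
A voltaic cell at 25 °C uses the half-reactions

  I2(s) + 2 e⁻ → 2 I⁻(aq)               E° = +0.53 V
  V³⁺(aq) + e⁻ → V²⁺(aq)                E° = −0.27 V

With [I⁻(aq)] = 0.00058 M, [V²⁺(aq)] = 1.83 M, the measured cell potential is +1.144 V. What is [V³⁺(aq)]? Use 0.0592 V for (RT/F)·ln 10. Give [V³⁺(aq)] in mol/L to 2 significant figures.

The I₂/I⁻ couple has the larger reduction potential, so it is the cathode: E°cell = +0.53 − (−0.27) = +0.80 V and n = 2.
From the Nernst equation, log Q = n(E° − E)/0.0592 = 2·(+0.80 − (+1.144))/0.0592 = −11.622.
The balanced reaction is I2(s) + 2 V²⁺(aq) → 2 I⁻(aq) + 2 V³⁺(aq), so Q = ([I⁻(aq)]^2·[V³⁺(aq)]^2) / [V²⁺(aq)]^2.
Substituting the known concentrations and solving, log [V³⁺(aq)] = −2.312 and [V³⁺(aq)] = 0.0049 M.

0.0049 M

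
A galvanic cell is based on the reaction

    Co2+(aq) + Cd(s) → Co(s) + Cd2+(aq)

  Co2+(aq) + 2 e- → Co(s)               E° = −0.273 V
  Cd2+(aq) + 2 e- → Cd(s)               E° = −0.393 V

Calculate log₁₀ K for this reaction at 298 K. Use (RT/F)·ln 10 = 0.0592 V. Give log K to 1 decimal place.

The Co²⁺/Co couple is reduced (cathode); E°cell = −0.273 − (−0.393) = +0.120 V with n = 2.
At equilibrium E = 0, so log K = nE°cell / 0.0592 = (2)(+0.120) / 0.0592 = 4.1.

log K = 4.1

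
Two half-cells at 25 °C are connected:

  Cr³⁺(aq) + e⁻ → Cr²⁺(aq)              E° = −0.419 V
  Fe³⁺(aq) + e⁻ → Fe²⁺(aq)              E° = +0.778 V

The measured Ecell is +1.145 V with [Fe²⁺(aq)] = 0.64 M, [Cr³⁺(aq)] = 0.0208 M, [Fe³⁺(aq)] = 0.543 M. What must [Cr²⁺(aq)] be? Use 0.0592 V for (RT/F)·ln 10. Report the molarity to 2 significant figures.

Fe³⁺/Fe²⁺ is the cathode (higher E°); E°cell = +0.778 − (−0.419) = +1.197 V with n = 1.
Since E = E° − (0.0592/n)·log Q, log Q = n(E° − E)/0.0592 = 0.878.
For Fe³⁺(aq) + Cr²⁺(aq) → Fe²⁺(aq) + Cr³⁺(aq), the reaction quotient is Q = ([Fe²⁺(aq)]·[Cr³⁺(aq)]) / ([Fe³⁺(aq)]·[Cr²⁺(aq)]).
Solving for the unknown gives log [Cr²⁺(aq)] = −2.489, so [Cr²⁺(aq)] ≈ 0.0032 M.

0.0032 M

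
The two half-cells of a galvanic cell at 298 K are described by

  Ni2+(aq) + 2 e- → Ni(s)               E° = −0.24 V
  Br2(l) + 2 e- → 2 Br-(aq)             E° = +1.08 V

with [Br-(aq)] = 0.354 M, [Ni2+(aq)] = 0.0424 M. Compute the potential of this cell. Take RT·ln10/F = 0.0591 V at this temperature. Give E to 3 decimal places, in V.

Br₂/Br⁻ is reduced (cathode, E° = +1.08 V) and Ni²⁺/Ni is oxidized (anode).
E°cell = E°cat − E°an = +1.08 − (−0.24) = +1.32 V; n = 2.
For the overall reaction Br2(l) + Ni(s) → 2 Br-(aq) + Ni2+(aq), Q = [Br-(aq)]^2·[Ni2+(aq)] = 0.00531, giving log Q = −2.275.
E = E° − (0.0591/n)·log Q = +1.32 − (0.0591/2)(−2.275) = +1.387 V.

+1.387 V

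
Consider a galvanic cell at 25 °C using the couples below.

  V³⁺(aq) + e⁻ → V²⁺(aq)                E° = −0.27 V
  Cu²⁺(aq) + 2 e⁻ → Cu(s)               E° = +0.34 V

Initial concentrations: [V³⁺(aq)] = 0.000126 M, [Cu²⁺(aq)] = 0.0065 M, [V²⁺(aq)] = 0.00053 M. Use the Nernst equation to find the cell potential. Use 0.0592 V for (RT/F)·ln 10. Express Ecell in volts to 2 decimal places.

+0.58 V

Cu²⁺/Cu is reduced (cathode, E° = +0.34 V) and V³⁺/V²⁺ is oxidized (anode).
E°cell = E°cat − E°an = +0.34 − (−0.27) = +0.61 V; n = 2.
For the overall reaction Cu²⁺(aq) + 2 V²⁺(aq) → Cu(s) + 2 V³⁺(aq), Q = [V³⁺(aq)]^2 / ([Cu²⁺(aq)]·[V²⁺(aq)]^2) = 8.7, giving log Q = 0.939.
Applying E = E° − (RT ln10/nF)·log Q gives +0.61 − (0.0592/2)(0.939) = +0.58 V.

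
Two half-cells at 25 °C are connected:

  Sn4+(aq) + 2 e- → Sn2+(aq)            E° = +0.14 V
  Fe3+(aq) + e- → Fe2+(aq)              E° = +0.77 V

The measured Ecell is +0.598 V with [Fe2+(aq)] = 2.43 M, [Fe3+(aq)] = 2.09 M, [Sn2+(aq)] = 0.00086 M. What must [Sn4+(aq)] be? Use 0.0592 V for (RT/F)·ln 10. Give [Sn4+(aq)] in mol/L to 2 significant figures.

0.0077 M

Fe³⁺/Fe²⁺ is the cathode (higher E°); E°cell = +0.77 − (+0.14) = +0.63 V with n = 2.
From the Nernst equation, log Q = n(E° − E)/0.0592 = 2·(+0.63 − (+0.598))/0.0592 = 1.081.
Balancing electrons gives 2 Fe3+(aq) + Sn2+(aq) → 2 Fe2+(aq) + Sn4+(aq); thus Q = ([Fe2+(aq)]^2·[Sn4+(aq)]) / ([Fe3+(aq)]^2·[Sn2+(aq)]).
Substituting the known concentrations and solving, log [Sn4+(aq)] = −2.115 and [Sn4+(aq)] = 0.0077 M.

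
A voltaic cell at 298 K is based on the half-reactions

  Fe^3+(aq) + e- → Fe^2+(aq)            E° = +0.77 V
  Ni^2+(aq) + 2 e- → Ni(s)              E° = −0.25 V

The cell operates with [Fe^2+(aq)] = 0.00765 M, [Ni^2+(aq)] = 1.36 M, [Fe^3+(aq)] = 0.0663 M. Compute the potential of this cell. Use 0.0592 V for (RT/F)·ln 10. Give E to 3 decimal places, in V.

Fe³⁺/Fe²⁺ is reduced (cathode, E° = +0.77 V) and Ni²⁺/Ni is oxidized (anode).
The standard potential is +0.77 − (−0.25) = +1.02 V and the balanced reaction transfers n = 2 electrons.
The balanced reaction is 2 Fe^3+(aq) + Ni(s) → 2 Fe^2+(aq) + Ni^2+(aq), so Q = ([Fe^2+(aq)]^2·[Ni^2+(aq)]) / [Fe^3+(aq)]^2 = 0.0181 and log Q = −1.742.
E = E° − (0.0592/n)·log Q = +1.02 − (0.0592/2)(−1.742) = +1.072 V.

+1.072 V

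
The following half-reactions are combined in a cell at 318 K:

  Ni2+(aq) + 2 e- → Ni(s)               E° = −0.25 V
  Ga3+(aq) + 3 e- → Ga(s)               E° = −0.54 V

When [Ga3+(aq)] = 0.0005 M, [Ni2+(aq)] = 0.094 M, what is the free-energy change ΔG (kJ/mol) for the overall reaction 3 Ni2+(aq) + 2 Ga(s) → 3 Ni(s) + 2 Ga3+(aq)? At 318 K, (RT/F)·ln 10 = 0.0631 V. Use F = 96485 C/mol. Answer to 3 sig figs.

The standard cell potential is −0.25 − (−0.54) = +0.29 V, with n = 6 electrons in the balanced equation.
The reaction quotient is [Ga3+(aq)]^2 / [Ni2+(aq)]^3 = 0.000301; by Nernst, E = +0.29 − (0.0631/6)(−3.521) = +0.3270 V.
Then ΔG = −nFE = −6 × 96485 × +0.3270 J/mol = −189 kJ/mol.

−189 kJ/mol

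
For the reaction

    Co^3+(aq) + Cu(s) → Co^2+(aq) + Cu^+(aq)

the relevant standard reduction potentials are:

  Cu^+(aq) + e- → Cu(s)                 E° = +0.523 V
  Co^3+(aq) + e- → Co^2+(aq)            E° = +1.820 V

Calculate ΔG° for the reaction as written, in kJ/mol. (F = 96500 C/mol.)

In the reaction as written Co^3+(aq) is reduced, so the Co³⁺/Co²⁺ couple is the cathode and Cu⁺/Cu is the anode.
E°cell = +1.820 − (+0.523) = +1.297 V; balancing electrons gives n = 1.
ΔG° = −nFE°cell = −(1)(96500)(+1.297) J/mol = −125 kJ/mol.

−125 kJ/mol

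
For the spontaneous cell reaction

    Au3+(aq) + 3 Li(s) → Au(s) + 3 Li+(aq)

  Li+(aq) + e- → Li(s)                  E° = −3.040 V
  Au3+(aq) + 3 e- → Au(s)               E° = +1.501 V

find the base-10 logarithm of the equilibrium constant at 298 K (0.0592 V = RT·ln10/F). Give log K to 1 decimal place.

The Au³⁺/Au couple is reduced (cathode); E°cell = +1.501 − (−3.040) = +4.541 V with n = 3.
At equilibrium E = 0, so log K = nE°cell / 0.0592 = (3)(+4.541) / 0.0592 = 230.1.

log K = 230.1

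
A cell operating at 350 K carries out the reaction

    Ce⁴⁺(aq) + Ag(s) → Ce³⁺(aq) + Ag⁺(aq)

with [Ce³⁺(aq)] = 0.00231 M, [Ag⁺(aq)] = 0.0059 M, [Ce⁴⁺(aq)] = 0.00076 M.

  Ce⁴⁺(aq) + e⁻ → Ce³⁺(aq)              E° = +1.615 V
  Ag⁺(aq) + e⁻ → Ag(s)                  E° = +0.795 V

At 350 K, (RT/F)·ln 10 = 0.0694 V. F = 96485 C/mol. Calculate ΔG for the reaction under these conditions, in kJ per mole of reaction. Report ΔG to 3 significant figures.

The standard cell potential is +1.615 − (+0.795) = +0.820 V, with n = 1 electron in the balanced equation.
The reaction quotient is ([Ce³⁺(aq)]·[Ag⁺(aq)]) / [Ce⁴⁺(aq)] = 0.0179; by Nernst, E = +0.820 − (0.0694/1)(−1.746) = +0.9412 V.
Then ΔG = −nFE = −1 × 96485 × +0.9412 J/mol = −90.8 kJ/mol.

−90.8 kJ/mol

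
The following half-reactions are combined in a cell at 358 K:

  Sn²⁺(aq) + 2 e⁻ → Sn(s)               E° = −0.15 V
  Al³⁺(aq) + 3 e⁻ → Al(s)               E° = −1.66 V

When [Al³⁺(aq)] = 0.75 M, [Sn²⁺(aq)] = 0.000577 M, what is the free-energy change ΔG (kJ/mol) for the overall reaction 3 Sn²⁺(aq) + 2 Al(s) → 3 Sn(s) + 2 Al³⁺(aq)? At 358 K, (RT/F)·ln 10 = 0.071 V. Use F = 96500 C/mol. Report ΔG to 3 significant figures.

With Sn²⁺/Sn reduced at the cathode, E°cell = −0.15 − (−1.66) = +1.51 V and n = 6.
Here Q = [Al³⁺(aq)]^2 / [Sn²⁺(aq)]^3 = 2.93×10^9 (log Q = 9.467), giving E = +1.51 − (0.071/6)·(9.467) = +1.3980 V.
Finally ΔG = −nFE = −(6)(96500 C/mol)(+1.3980 V) = −809 kJ/mol.

−809 kJ/mol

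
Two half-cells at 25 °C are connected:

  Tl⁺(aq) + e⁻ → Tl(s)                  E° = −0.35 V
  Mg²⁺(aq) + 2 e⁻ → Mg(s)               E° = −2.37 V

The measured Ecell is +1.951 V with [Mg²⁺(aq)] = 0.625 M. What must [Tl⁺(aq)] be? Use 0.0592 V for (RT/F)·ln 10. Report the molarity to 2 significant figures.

With Tl⁺/Tl at the cathode and Mg²⁺/Mg at the anode, E°cell = −0.35 − (−2.37) = +2.02 V (n = 2).
From the Nernst equation, log Q = n(E° − E)/0.0592 = 2·(+2.02 − (+1.951))/0.0592 = 2.331.
For 2 Tl⁺(aq) + Mg(s) → 2 Tl(s) + Mg²⁺(aq), the reaction quotient is Q = [Mg²⁺(aq)] / [Tl⁺(aq)]^2.
Substituting the known concentrations and solving, log [Tl⁺(aq)] = −1.268 and [Tl⁺(aq)] = 0.054 M.

0.054 M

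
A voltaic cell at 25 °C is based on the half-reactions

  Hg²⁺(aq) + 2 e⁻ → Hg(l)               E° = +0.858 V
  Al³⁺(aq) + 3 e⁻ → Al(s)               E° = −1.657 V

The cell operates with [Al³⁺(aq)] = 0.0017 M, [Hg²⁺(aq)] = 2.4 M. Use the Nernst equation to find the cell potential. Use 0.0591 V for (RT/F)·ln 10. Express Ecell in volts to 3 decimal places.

+2.581 V

Hg²⁺/Hg is reduced (cathode, E° = +0.858 V) and Al³⁺/Al is oxidized (anode).
E°cell = +0.858 − (−1.657) = +2.515 V, with n = 6 electrons transferred.
For the overall reaction 3 Hg²⁺(aq) + 2 Al(s) → 3 Hg(l) + 2 Al³⁺(aq), Q = [Al³⁺(aq)]^2 / [Hg²⁺(aq)]^3 = 2.09×10^−7, giving log Q = −6.680.
Applying E = E° − (RT ln10/nF)·log Q gives +2.515 − (0.0591/6)(−6.680) = +2.581 V.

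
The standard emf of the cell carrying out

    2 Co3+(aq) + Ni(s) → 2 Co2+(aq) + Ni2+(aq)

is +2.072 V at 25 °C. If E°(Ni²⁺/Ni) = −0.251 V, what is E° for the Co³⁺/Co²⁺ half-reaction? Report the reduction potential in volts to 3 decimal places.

+1.821 V

In the reaction as written the Co³⁺/Co²⁺ couple is reduced (cathode) and Ni²⁺/Ni is oxidized (anode), so E°cell = E°(Co³⁺/Co²⁺) − E°(Ni²⁺/Ni).
E°(Co³⁺/Co²⁺) = E°cell + E°(anode) = +2.072 + (−0.251) = +1.821 V.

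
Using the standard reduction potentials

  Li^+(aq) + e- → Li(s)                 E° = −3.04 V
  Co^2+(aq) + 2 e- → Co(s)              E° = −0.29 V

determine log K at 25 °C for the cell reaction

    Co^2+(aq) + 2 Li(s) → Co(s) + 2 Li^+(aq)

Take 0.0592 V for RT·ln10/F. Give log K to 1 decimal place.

The Co²⁺/Co couple is reduced (cathode); E°cell = −0.29 − (−3.04) = +2.75 V with n = 2.
At equilibrium E = 0, so log K = nE°cell / 0.0592 = (2)(+2.75) / 0.0592 = 92.9.

log K = 92.9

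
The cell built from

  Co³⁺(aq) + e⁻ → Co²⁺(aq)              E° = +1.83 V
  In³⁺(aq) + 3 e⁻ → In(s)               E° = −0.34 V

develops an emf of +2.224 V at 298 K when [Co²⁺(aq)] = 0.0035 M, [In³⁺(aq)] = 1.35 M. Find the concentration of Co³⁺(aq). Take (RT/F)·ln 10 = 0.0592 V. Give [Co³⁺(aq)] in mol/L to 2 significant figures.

0.032 M

With Co³⁺/Co²⁺ at the cathode and In³⁺/In at the anode, E°cell = +1.83 − (−0.34) = +2.17 V (n = 3).
Since E = E° − (0.0592/n)·log Q, log Q = n(E° − E)/0.0592 = −2.736.
Balancing electrons gives 3 Co³⁺(aq) + In(s) → 3 Co²⁺(aq) + In³⁺(aq); thus Q = ([Co²⁺(aq)]^3·[In³⁺(aq)]) / [Co³⁺(aq)]^3.
Isolating [Co³⁺(aq)] in Q = 10^{−2.736} yields log [Co³⁺(aq)] = −1.500, i.e. 0.032 M.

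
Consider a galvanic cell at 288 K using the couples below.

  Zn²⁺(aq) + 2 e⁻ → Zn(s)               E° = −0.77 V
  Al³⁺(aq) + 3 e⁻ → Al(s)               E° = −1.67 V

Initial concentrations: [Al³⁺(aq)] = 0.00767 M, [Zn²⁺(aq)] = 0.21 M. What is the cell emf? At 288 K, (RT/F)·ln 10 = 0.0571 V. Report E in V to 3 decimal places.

Zn²⁺/Zn is reduced (cathode, E° = −0.77 V) and Al³⁺/Al is oxidized (anode).
The standard potential is −0.77 − (−1.67) = +0.90 V and the balanced reaction transfers n = 6 electrons.
The balanced reaction is 3 Zn²⁺(aq) + 2 Al(s) → 3 Zn(s) + 2 Al³⁺(aq), so Q = [Al³⁺(aq)]^2 / [Zn²⁺(aq)]^3 = 0.00635 and log Q = −2.197.
By the Nernst equation, E = +0.90 − (0.0571/6)·(−2.197) = +0.921 V.

+0.921 V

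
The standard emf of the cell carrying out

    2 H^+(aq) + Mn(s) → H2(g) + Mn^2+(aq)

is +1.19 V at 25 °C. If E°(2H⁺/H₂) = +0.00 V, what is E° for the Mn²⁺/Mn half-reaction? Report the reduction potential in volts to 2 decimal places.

−1.19 V

In the reaction as written the 2H⁺/H₂ couple is reduced (cathode) and Mn²⁺/Mn is oxidized (anode), so E°cell = E°(2H⁺/H₂) − E°(Mn²⁺/Mn).
E°(Mn²⁺/Mn) = E°(cathode) − E°cell = +0.00 − (+1.19) = −1.19 V.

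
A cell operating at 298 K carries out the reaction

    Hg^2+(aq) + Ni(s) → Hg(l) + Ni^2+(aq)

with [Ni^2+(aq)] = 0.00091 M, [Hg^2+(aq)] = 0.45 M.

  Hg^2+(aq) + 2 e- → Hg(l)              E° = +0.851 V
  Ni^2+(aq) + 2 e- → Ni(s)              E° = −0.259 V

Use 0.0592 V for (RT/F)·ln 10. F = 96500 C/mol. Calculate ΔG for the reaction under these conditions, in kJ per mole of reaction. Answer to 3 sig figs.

−230 kJ/mol

E°cell = +0.851 − (−0.259) = +1.110 V; the balanced reaction transfers n = 2 electrons.
Q = [Ni^2+(aq)] / [Hg^2+(aq)] = 0.00202, so log Q = −2.694 and E = +1.110 − (0.0592/2)(−2.694) = +1.1897 V.
ΔG = −nFE = −(2)(96500)(+1.1897) J/mol = −230 kJ/mol.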